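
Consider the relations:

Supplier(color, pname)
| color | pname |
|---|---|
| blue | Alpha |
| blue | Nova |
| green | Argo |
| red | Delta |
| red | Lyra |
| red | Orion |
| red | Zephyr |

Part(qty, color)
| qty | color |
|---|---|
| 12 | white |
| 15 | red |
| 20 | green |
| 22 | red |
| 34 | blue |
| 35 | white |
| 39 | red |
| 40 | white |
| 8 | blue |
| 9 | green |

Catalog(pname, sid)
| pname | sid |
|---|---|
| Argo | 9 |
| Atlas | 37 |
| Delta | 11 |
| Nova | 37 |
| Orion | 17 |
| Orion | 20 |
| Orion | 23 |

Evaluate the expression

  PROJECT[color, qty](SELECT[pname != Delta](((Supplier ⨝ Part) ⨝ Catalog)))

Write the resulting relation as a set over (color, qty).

{(blue, 34), (blue, 8), (green, 20), (green, 9), (red, 15), (red, 22), (red, 39)}

Joining Supplier and Part on color yields {(blue, Alpha, 34), (blue, Alpha, 8), (blue, Nova, 34), (blue, Nova, 8), (green, Argo, 20), (green, Argo, 9), (red, Delta, 15), (red, Delta, 22), (red, Delta, 39), (red, Lyra, 15), (red, Lyra, 22), (red, Lyra, 39), (red, Orion, 15), (red, Orion, 22), (red, Orion, 39), (red, Zephyr, 15), (red, Zephyr, 22), (red, Zephyr, 39)}.
Joining (Supplier ⨝ Part) and Catalog on pname yields {(blue, Nova, 34, 37), (blue, Nova, 8, 37), (green, Argo, 20, 9), (green, Argo, 9, 9), (red, Delta, 15, 11), (red, Delta, 22, 11), (red, Delta, 39, 11), (red, Orion, 15, 17), (red, Orion, 15, 20), (red, Orion, 15, 23), (red, Orion, 22, 17), (red, Orion, 22, 20), (red, Orion, 22, 23), (red, Orion, 39, 17), (red, Orion, 39, 20), (red, Orion, 39, 23)}.
Apply σ_{pname != Delta}; surviving tuples: {(blue, Nova, 34, 37), (blue, Nova, 8, 37), (green, Argo, 20, 9), (green, Argo, 9, 9), (red, Orion, 15, 17), (red, Orion, 15, 20), (red, Orion, 15, 23), (red, Orion, 22, 17), (red, Orion, 22, 20), (red, Orion, 22, 23), (red, Orion, 39, 17), (red, Orion, 39, 20), (red, Orion, 39, 23)}
Projecting to color, qty (6 duplicate(s) eliminated): {(blue, 34), (blue, 8), (green, 20), (green, 9), (red, 15), (red, 22), (red, 39)}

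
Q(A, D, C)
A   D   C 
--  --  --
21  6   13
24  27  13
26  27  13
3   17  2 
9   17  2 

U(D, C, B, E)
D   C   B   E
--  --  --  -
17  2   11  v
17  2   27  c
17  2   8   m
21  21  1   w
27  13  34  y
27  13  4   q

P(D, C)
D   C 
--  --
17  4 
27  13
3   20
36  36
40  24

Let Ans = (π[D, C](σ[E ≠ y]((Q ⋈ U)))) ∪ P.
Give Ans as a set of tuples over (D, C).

{(17, 2), (17, 4), (27, 13), (3, 20), (36, 36), (40, 24)}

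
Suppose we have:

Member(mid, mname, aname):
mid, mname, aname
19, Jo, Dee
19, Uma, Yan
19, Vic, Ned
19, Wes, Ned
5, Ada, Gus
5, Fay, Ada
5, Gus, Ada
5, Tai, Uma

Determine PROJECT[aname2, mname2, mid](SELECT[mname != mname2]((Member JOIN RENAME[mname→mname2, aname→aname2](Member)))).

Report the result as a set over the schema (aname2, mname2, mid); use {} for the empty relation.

{(Ada, Fay, 5), (Ada, Gus, 5), (Dee, Jo, 19), (Gus, Ada, 5), (Ned, Vic, 19), (Ned, Wes, 19), (Uma, Tai, 5), (Yan, Uma, 19)}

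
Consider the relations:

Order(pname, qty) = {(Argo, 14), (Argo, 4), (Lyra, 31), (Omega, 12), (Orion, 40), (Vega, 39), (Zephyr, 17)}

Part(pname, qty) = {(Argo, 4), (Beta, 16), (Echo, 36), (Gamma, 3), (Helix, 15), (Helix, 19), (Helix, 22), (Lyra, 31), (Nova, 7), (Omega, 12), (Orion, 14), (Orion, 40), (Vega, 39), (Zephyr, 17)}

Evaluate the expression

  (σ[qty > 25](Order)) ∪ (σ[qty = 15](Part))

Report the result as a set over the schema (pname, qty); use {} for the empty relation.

{(Helix, 15), (Lyra, 31), (Orion, 40), (Vega, 39)}

Selection qty > 25: {(Lyra, 31), (Orion, 40), (Vega, 39)}
Selection qty = 15: {(Helix, 15)}
Taking the union: {(Helix, 15), (Lyra, 31), (Orion, 40), (Vega, 39)}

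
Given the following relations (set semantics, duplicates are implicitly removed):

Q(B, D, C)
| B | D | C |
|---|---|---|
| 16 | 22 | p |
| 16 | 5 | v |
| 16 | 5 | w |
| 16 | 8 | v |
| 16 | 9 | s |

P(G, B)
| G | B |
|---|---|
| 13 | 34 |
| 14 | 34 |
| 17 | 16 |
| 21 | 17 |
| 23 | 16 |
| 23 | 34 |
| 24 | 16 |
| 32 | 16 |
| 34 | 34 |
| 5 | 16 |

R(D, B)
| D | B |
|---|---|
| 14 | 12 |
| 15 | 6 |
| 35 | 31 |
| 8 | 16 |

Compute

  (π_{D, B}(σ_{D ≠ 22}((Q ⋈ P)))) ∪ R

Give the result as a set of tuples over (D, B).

Q ⋈ P (natural join on B): {(16, 22, p, 17), (16, 22, p, 23), (16, 22, p, 24), (16, 22, p, 32), (16, 22, p, 5), (16, 5, v, 17), (16, 5, v, 23), (16, 5, v, 24), (16, 5, v, 32), (16, 5, v, 5), (16, 5, w, 17), (16, 5, w, 23), (16, 5, w, 24), (16, 5, w, 32), (16, 5, w, 5), (16, 8, v, 17), (16, 8, v, 23), (16, 8, v, 24), (16, 8, v, 32), (16, 8, v, 5), (16, 9, s, 17), (16, 9, s, 23), (16, 9, s, 24), (16, 9, s, 32), (16, 9, s, 5)}
Apply σ_{D ≠ 22}; surviving tuples: {(16, 5, v, 17), (16, 5, v, 23), (16, 5, v, 24), (16, 5, v, 32), (16, 5, v, 5), (16, 5, w, 17), (16, 5, w, 23), (16, 5, w, 24), (16, 5, w, 32), (16, 5, w, 5), (16, 8, v, 17), (16, 8, v, 23), (16, 8, v, 24), (16, 8, v, 32), (16, 8, v, 5), (16, 9, s, 17), (16, 9, s, 23), (16, 9, s, 24), (16, 9, s, 32), (16, 9, s, 5)}
Keep only column(s) D, B (17 duplicate(s) eliminated): {(5, 16), (8, 16), (9, 16)}
Set union of the two operands is {(14, 12), (15, 6), (35, 31), (5, 16), (8, 16), (9, 16)}.

{(14, 12), (15, 6), (35, 31), (5, 16), (8, 16), (9, 16)}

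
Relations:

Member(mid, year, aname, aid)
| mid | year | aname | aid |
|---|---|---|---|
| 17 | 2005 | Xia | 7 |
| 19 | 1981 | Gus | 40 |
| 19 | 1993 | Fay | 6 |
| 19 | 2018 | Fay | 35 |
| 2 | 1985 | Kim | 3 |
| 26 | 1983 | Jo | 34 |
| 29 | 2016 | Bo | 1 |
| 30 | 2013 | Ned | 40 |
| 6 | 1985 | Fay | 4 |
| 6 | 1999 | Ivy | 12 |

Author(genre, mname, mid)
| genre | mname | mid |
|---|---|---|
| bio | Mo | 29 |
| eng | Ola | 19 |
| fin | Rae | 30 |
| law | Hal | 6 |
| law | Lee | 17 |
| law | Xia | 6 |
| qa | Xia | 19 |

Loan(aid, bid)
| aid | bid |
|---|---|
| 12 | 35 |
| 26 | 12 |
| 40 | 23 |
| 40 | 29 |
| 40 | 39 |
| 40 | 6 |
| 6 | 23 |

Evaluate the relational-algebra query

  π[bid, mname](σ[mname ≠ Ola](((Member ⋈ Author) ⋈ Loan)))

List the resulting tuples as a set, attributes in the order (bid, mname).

Natural join on mid: {(17, 2005, Xia, 7, law, Lee), (19, 1981, Gus, 40, eng, Ola), (19, 1981, Gus, 40, qa, Xia), (19, 1993, Fay, 6, eng, Ola), (19, 1993, Fay, 6, qa, Xia), (19, 2018, Fay, 35, eng, Ola), (19, 2018, Fay, 35, qa, Xia), (29, 2016, Bo, 1, bio, Mo), (30, 2013, Ned, 40, fin, Rae), (6, 1985, Fay, 4, law, Hal), (6, 1985, Fay, 4, law, Xia), (6, 1999, Ivy, 12, law, Hal), (6, 1999, Ivy, 12, law, Xia)}
Natural join on aid: {(19, 1981, Gus, 40, eng, Ola, 23), (19, 1981, Gus, 40, eng, Ola, 29), (19, 1981, Gus, 40, eng, Ola, 39), (19, 1981, Gus, 40, eng, Ola, 6), (19, 1981, Gus, 40, qa, Xia, 23), (19, 1981, Gus, 40, qa, Xia, 29), (19, 1981, Gus, 40, qa, Xia, 39), (19, 1981, Gus, 40, qa, Xia, 6), (19, 1993, Fay, 6, eng, Ola, 23), (19, 1993, Fay, 6, qa, Xia, 23), (30, 2013, Ned, 40, fin, Rae, 23), (30, 2013, Ned, 40, fin, Rae, 29), (30, 2013, Ned, 40, fin, Rae, 39), (30, 2013, Ned, 40, fin, Rae, 6), (6, 1999, Ivy, 12, law, Hal, 35), (6, 1999, Ivy, 12, law, Xia, 35)}
σ[mname ≠ Ola]: keep tuples satisfying mname ≠ Ola → {(19, 1981, Gus, 40, qa, Xia, 23), (19, 1981, Gus, 40, qa, Xia, 29), (19, 1981, Gus, 40, qa, Xia, 39), (19, 1981, Gus, 40, qa, Xia, 6), (19, 1993, Fay, 6, qa, Xia, 23), (30, 2013, Ned, 40, fin, Rae, 23), (30, 2013, Ned, 40, fin, Rae, 29), (30, 2013, Ned, 40, fin, Rae, 39), (30, 2013, Ned, 40, fin, Rae, 6), (6, 1999, Ivy, 12, law, Hal, 35), (6, 1999, Ivy, 12, law, Xia, 35)}
Projecting to bid, mname (1 duplicate(s) eliminated): {(23, Rae), (23, Xia), (29, Rae), (29, Xia), (35, Hal), (35, Xia), (39, Rae), (39, Xia), (6, Rae), (6, Xia)}

{(23, Rae), (23, Xia), (29, Rae), (29, Xia), (35, Hal), (35, Xia), (39, Rae), (39, Xia), (6, Rae), (6, Xia)}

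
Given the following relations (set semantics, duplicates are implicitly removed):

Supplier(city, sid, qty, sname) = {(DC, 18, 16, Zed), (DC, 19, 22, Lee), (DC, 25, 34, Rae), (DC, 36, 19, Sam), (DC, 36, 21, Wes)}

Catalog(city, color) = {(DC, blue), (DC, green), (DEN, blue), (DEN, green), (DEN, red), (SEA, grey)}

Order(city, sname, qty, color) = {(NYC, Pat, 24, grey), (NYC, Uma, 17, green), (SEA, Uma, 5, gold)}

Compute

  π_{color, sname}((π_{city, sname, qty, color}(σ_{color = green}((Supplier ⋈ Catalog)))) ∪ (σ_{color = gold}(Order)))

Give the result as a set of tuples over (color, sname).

{(gold, Uma), (green, Lee), (green, Rae), (green, Sam), (green, Wes), (green, Zed)}

Natural join on city: {(DC, 18, 16, Zed, blue), (DC, 18, 16, Zed, green), (DC, 19, 22, Lee, blue), (DC, 19, 22, Lee, green), (DC, 25, 34, Rae, blue), (DC, 25, 34, Rae, green), (DC, 36, 19, Sam, blue), (DC, 36, 19, Sam, green), (DC, 36, 21, Wes, blue), (DC, 36, 21, Wes, green)}
Selection color = green: {(DC, 18, 16, Zed, green), (DC, 19, 22, Lee, green), (DC, 25, 34, Rae, green), (DC, 36, 19, Sam, green), (DC, 36, 21, Wes, green)}
π_{city, sname, qty, color} gives {(DC, Lee, 22, green), (DC, Rae, 34, green), (DC, Sam, 19, green), (DC, Wes, 21, green), (DC, Zed, 16, green)}.
Selection color = gold: {(SEA, Uma, 5, gold)}
Union: {(DC, Lee, 22, green), (DC, Rae, 34, green), (DC, Sam, 19, green), (DC, Wes, 21, green), (DC, Zed, 16, green)} with {(SEA, Uma, 5, gold)} → {(DC, Lee, 22, green), (DC, Rae, 34, green), (DC, Sam, 19, green), (DC, Wes, 21, green), (DC, Zed, 16, green), (SEA, Uma, 5, gold)}
π_{color, sname} gives {(gold, Uma), (green, Lee), (green, Rae), (green, Sam), (green, Wes), (green, Zed)}.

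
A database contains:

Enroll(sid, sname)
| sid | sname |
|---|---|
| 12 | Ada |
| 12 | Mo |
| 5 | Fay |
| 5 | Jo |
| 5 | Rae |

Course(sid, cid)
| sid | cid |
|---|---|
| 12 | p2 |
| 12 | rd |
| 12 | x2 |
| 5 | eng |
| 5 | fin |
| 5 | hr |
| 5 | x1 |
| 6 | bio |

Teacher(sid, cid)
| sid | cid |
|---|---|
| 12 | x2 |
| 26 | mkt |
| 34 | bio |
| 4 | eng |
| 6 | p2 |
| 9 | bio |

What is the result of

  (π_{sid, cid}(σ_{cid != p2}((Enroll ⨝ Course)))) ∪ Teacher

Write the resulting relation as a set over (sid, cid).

Natural join on sid: {(12, Ada, p2), (12, Ada, rd), (12, Ada, x2), (12, Mo, p2), (12, Mo, rd), (12, Mo, x2), (5, Fay, eng), (5, Fay, fin), (5, Fay, hr), (5, Fay, x1), (5, Jo, eng), (5, Jo, fin), (5, Jo, hr), (5, Jo, x1), (5, Rae, eng), (5, Rae, fin), (5, Rae, hr), (5, Rae, x1)}
Apply σ_{cid != p2}; surviving tuples: {(12, Ada, rd), (12, Ada, x2), (12, Mo, rd), (12, Mo, x2), (5, Fay, eng), (5, Fay, fin), (5, Fay, hr), (5, Fay, x1), (5, Jo, eng), (5, Jo, fin), (5, Jo, hr), (5, Jo, x1), (5, Rae, eng), (5, Rae, fin), (5, Rae, hr), (5, Rae, x1)}
π[sid, cid]: project onto (sid, cid) (10 duplicate(s) eliminated) → {(12, rd), (12, x2), (5, eng), (5, fin), (5, hr), (5, x1)}
Union: {(12, rd), (12, x2), (5, eng), (5, fin), (5, hr), (5, x1)} with {(12, x2), (26, mkt), (34, bio), (4, eng), (6, p2), (9, bio)} → {(12, rd), (12, x2), (26, mkt), (34, bio), (4, eng), (5, eng), (5, fin), (5, hr), (5, x1), (6, p2), (9, bio)}

{(12, rd), (12, x2), (26, mkt), (34, bio), (4, eng), (5, eng), (5, fin), (5, hr), (5, x1), (6, p2), (9, bio)}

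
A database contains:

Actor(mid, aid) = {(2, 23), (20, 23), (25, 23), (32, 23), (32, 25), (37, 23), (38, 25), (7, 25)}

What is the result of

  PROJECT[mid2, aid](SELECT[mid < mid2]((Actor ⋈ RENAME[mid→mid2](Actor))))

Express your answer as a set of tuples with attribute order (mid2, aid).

{(20, 23), (25, 23), (32, 23), (32, 25), (37, 23), (38, 25)}

ρ[mid→mid2]: schema becomes (mid2, aid); tuples unchanged.
Natural join on aid: {(2, 23, 2), (2, 23, 20), (2, 23, 25), (2, 23, 32), (2, 23, 37), (20, 23, 2), (20, 23, 20), (20, 23, 25), (20, 23, 32), (20, 23, 37), (25, 23, 2), (25, 23, 20), (25, 23, 25), (25, 23, 32), (25, 23, 37), (32, 23, 2), (32, 23, 20), (32, 23, 25), (32, 23, 32), (32, 23, 37), (32, 25, 32), (32, 25, 38), (32, 25, 7), (37, 23, 2), (37, 23, 20), (37, 23, 25), (37, 23, 32), (37, 23, 37), (38, 25, 32), (38, 25, 38), (38, 25, 7), (7, 25, 32), (7, 25, 38), (7, 25, 7)}
Selection mid < mid2: {(2, 23, 20), (2, 23, 25), (2, 23, 32), (2, 23, 37), (20, 23, 25), (20, 23, 32), (20, 23, 37), (25, 23, 32), (25, 23, 37), (32, 23, 37), (32, 25, 38), (7, 25, 32), (7, 25, 38)}
π_{mid2, aid} gives {(20, 23), (25, 23), (32, 23), (32, 25), (37, 23), (38, 25)} (7 duplicate(s) eliminated).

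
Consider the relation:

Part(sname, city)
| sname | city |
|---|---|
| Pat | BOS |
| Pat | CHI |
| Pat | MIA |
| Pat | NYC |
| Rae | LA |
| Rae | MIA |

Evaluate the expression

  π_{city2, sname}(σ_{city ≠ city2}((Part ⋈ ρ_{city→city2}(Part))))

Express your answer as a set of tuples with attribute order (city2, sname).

ρ[city→city2]: schema becomes (sname, city2); tuples unchanged.
Natural join on sname: {(Pat, BOS, BOS), (Pat, BOS, CHI), (Pat, BOS, MIA), (Pat, BOS, NYC), (Pat, CHI, BOS), (Pat, CHI, CHI), (Pat, CHI, MIA), (Pat, CHI, NYC), (Pat, MIA, BOS), (Pat, MIA, CHI), (Pat, MIA, MIA), (Pat, MIA, NYC), (Pat, NYC, BOS), (Pat, NYC, CHI), (Pat, NYC, MIA), (Pat, NYC, NYC), (Rae, LA, LA), (Rae, LA, MIA), (Rae, MIA, LA), (Rae, MIA, MIA)}
σ[city ≠ city2]: keep tuples satisfying city ≠ city2 → {(Pat, BOS, CHI), (Pat, BOS, MIA), (Pat, BOS, NYC), (Pat, CHI, BOS), (Pat, CHI, MIA), (Pat, CHI, NYC), (Pat, MIA, BOS), (Pat, MIA, CHI), (Pat, MIA, NYC), (Pat, NYC, BOS), (Pat, NYC, CHI), (Pat, NYC, MIA), (Rae, LA, MIA), (Rae, MIA, LA)}
Projecting to city2, sname (8 duplicate(s) eliminated): {(BOS, Pat), (CHI, Pat), (LA, Rae), (MIA, Pat), (MIA, Rae), (NYC, Pat)}

{(BOS, Pat), (CHI, Pat), (LA, Rae), (MIA, Pat), (MIA, Rae), (NYC, Pat)}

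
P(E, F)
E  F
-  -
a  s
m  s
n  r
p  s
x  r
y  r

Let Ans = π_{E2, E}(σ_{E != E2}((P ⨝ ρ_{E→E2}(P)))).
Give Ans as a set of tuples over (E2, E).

{(a, m), (a, p), (m, a), (m, p), (n, x), (n, y), (p, a), (p, m), (x, n), (x, y), (y, n), (y, x)}

ρ[E→E2]: schema becomes (E2, F); tuples unchanged.
Natural join on F: {(a, s, a), (a, s, m), (a, s, p), (m, s, a), (m, s, m), (m, s, p), (n, r, n), (n, r, x), (n, r, y), (p, s, a), (p, s, m), (p, s, p), (x, r, n), (x, r, x), (x, r, y), (y, r, n), (y, r, x), (y, r, y)}
Selection E != E2: {(a, s, m), (a, s, p), (m, s, a), (m, s, p), (n, r, x), (n, r, y), (p, s, a), (p, s, m), (x, r, n), (x, r, y), (y, r, n), (y, r, x)}
Projecting to E2, E: {(a, m), (a, p), (m, a), (m, p), (n, x), (n, y), (p, a), (p, m), (x, n), (x, y), (y, n), (y, x)}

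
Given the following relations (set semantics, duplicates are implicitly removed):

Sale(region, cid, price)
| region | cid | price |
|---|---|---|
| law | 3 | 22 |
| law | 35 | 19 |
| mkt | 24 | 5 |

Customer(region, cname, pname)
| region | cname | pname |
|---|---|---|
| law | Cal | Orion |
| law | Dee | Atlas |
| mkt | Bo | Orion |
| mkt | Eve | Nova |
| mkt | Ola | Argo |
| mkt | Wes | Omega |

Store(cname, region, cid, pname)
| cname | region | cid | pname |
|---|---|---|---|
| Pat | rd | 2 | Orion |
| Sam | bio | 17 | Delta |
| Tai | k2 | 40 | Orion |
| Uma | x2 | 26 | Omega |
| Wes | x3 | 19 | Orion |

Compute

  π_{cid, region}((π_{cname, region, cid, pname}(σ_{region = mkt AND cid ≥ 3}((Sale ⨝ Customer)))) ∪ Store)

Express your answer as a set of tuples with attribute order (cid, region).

{(17, bio), (19, x3), (2, rd), (24, mkt), (26, x2), (40, k2)}

Natural join on region: {(law, 3, 22, Cal, Orion), (law, 3, 22, Dee, Atlas), (law, 35, 19, Cal, Orion), (law, 35, 19, Dee, Atlas), (mkt, 24, 5, Bo, Orion), (mkt, 24, 5, Eve, Nova), (mkt, 24, 5, Ola, Argo), (mkt, 24, 5, Wes, Omega)}
Apply σ_{region = mkt AND cid ≥ 3}; surviving tuples: {(mkt, 24, 5, Bo, Orion), (mkt, 24, 5, Eve, Nova), (mkt, 24, 5, Ola, Argo), (mkt, 24, 5, Wes, Omega)}
π_{cname, region, cid, pname} gives {(Bo, mkt, 24, Orion), (Eve, mkt, 24, Nova), (Ola, mkt, 24, Argo), (Wes, mkt, 24, Omega)}.
Union: {(Bo, mkt, 24, Orion), (Eve, mkt, 24, Nova), (Ola, mkt, 24, Argo), (Wes, mkt, 24, Omega)} with {(Pat, rd, 2, Orion), (Sam, bio, 17, Delta), (Tai, k2, 40, Orion), (Uma, x2, 26, Omega), (Wes, x3, 19, Orion)} → {(Bo, mkt, 24, Orion), (Eve, mkt, 24, Nova), (Ola, mkt, 24, Argo), (Pat, rd, 2, Orion), (Sam, bio, 17, Delta), (Tai, k2, 40, Orion), (Uma, x2, 26, Omega), (Wes, mkt, 24, Omega), (Wes, x3, 19, Orion)}
π_{cid, region} gives {(17, bio), (19, x3), (2, rd), (24, mkt), (26, x2), (40, k2)} (3 duplicate(s) eliminated).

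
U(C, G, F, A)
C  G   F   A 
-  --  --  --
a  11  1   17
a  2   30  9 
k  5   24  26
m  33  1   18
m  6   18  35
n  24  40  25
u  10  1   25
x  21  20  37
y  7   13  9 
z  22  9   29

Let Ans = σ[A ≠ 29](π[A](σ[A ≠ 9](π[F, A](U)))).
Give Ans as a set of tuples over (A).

Projecting to F, A: {(1, 17), (1, 18), (1, 25), (13, 9), (18, 35), (20, 37), (24, 26), (30, 9), (40, 25), (9, 29)}
Filtering on A ≠ 9 leaves {(1, 17), (1, 18), (1, 25), (18, 35), (20, 37), (24, 26), (40, 25), (9, 29)}.
Projecting to A (1 duplicate(s) eliminated): {17, 18, 25, 26, 29, 35, 37}
Filtering on A ≠ 29 leaves {17, 18, 25, 26, 35, 37}.

{17, 18, 25, 26, 35, 37}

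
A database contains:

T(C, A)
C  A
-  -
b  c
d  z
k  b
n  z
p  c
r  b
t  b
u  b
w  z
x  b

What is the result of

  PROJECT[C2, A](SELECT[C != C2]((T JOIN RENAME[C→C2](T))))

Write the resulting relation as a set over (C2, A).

ρ[C→C2]: schema becomes (C2, A); tuples unchanged.
Joining T and RENAME[C→C2](T) on A yields {(b, c, b), (b, c, p), (d, z, d), (d, z, n), (d, z, w), (k, b, k), (k, b, r), (k, b, t), (k, b, u), (k, b, x), (n, z, d), (n, z, n), (n, z, w), (p, c, b), (p, c, p), (r, b, k), (r, b, r), (r, b, t), (r, b, u), (r, b, x), (t, b, k), (t, b, r), (t, b, t), (t, b, u), (t, b, x), (u, b, k), (u, b, r), (u, b, t), (u, b, u), (u, b, x), (w, z, d), (w, z, n), (w, z, w), (x, b, k), (x, b, r), (x, b, t), (x, b, u), (x, b, x)}.
Apply σ_{C != C2}; surviving tuples: {(b, c, p), (d, z, n), (d, z, w), (k, b, r), (k, b, t), (k, b, u), (k, b, x), (n, z, d), (n, z, w), (p, c, b), (r, b, k), (r, b, t), (r, b, u), (r, b, x), (t, b, k), (t, b, r), (t, b, u), (t, b, x), (u, b, k), (u, b, r), (u, b, t), (u, b, x), (w, z, d), (w, z, n), (x, b, k), (x, b, r), (x, b, t), (x, b, u)}
π[C2, A]: project onto (C2, A) (18 duplicate(s) eliminated) → {(b, c), (d, z), (k, b), (n, z), (p, c), (r, b), (t, b), (u, b), (w, z), (x, b)}

{(b, c), (d, z), (k, b), (n, z), (p, c), (r, b), (t, b), (u, b), (w, z), (x, b)}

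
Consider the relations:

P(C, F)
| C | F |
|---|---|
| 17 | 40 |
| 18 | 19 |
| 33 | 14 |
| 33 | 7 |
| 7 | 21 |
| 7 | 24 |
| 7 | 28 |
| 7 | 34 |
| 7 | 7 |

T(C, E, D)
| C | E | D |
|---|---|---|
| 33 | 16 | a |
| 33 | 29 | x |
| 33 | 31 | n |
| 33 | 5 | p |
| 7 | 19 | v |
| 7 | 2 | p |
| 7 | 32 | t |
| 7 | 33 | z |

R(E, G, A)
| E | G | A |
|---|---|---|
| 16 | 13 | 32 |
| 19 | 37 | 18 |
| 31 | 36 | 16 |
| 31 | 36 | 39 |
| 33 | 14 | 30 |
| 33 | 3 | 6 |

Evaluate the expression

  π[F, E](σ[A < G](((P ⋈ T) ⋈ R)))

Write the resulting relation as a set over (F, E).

{(14, 31), (21, 19), (24, 19), (28, 19), (34, 19), (7, 19), (7, 31)}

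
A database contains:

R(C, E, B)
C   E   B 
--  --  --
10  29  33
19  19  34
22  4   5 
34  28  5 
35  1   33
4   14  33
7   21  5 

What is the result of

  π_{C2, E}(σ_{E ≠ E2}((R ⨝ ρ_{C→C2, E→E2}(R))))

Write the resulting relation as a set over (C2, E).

{(10, 1), (10, 14), (22, 21), (22, 28), (34, 21), (34, 4), (35, 14), (35, 29), (4, 1), (4, 29), (7, 28), (7, 4)}

ρ[C→C2, E→E2]: schema becomes (C2, E2, B); tuples unchanged.
R ⋈ ρ_{C→C2, E→E2}(R) (natural join on B): {(10, 29, 33, 10, 29), (10, 29, 33, 35, 1), (10, 29, 33, 4, 14), (19, 19, 34, 19, 19), (22, 4, 5, 22, 4), (22, 4, 5, 34, 28), (22, 4, 5, 7, 21), (34, 28, 5, 22, 4), (34, 28, 5, 34, 28), (34, 28, 5, 7, 21), (35, 1, 33, 10, 29), (35, 1, 33, 35, 1), (35, 1, 33, 4, 14), (4, 14, 33, 10, 29), (4, 14, 33, 35, 1), (4, 14, 33, 4, 14), (7, 21, 5, 22, 4), (7, 21, 5, 34, 28), (7, 21, 5, 7, 21)}
σ[E ≠ E2]: keep tuples satisfying E ≠ E2 → {(10, 29, 33, 35, 1), (10, 29, 33, 4, 14), (22, 4, 5, 34, 28), (22, 4, 5, 7, 21), (34, 28, 5, 22, 4), (34, 28, 5, 7, 21), (35, 1, 33, 10, 29), (35, 1, 33, 4, 14), (4, 14, 33, 10, 29), (4, 14, 33, 35, 1), (7, 21, 5, 22, 4), (7, 21, 5, 34, 28)}
Projecting to C2, E: {(10, 1), (10, 14), (22, 21), (22, 28), (34, 21), (34, 4), (35, 14), (35, 29), (4, 1), (4, 29), (7, 28), (7, 4)}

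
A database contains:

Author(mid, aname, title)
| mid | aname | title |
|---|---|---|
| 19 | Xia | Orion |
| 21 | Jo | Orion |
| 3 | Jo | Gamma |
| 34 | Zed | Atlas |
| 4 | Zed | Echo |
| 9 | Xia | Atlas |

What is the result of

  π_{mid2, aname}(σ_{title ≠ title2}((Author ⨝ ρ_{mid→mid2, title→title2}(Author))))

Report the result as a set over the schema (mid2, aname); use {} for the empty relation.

ρ[mid→mid2, title→title2]: schema becomes (mid2, aname, title2); tuples unchanged.
Author ⋈ ρ_{mid→mid2, title→title2}(Author) (natural join on aname): {(19, Xia, Orion, 19, Orion), (19, Xia, Orion, 9, Atlas), (21, Jo, Orion, 21, Orion), (21, Jo, Orion, 3, Gamma), (3, Jo, Gamma, 21, Orion), (3, Jo, Gamma, 3, Gamma), (34, Zed, Atlas, 34, Atlas), (34, Zed, Atlas, 4, Echo), (4, Zed, Echo, 34, Atlas), (4, Zed, Echo, 4, Echo), (9, Xia, Atlas, 19, Orion), (9, Xia, Atlas, 9, Atlas)}
σ[title ≠ title2]: keep tuples satisfying title ≠ title2 → {(19, Xia, Orion, 9, Atlas), (21, Jo, Orion, 3, Gamma), (3, Jo, Gamma, 21, Orion), (34, Zed, Atlas, 4, Echo), (4, Zed, Echo, 34, Atlas), (9, Xia, Atlas, 19, Orion)}
π[mid2, aname]: project onto (mid2, aname) → {(19, Xia), (21, Jo), (3, Jo), (34, Zed), (4, Zed), (9, Xia)}

{(19, Xia), (21, Jo), (3, Jo), (34, Zed), (4, Zed), (9, Xia)}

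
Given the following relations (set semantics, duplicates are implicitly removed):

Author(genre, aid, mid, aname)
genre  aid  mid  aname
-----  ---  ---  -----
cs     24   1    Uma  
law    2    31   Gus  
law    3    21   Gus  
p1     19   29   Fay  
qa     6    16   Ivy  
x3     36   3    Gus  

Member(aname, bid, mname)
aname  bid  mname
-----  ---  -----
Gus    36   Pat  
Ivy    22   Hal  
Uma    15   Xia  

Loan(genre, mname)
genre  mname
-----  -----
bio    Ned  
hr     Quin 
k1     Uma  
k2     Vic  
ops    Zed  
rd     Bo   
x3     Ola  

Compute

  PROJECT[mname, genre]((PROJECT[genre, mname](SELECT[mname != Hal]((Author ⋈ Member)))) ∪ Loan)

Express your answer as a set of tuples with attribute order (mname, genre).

Joining Author and Member on aname yields {(cs, 24, 1, Uma, 15, Xia), (law, 2, 31, Gus, 36, Pat), (law, 3, 21, Gus, 36, Pat), (qa, 6, 16, Ivy, 22, Hal), (x3, 36, 3, Gus, 36, Pat)}.
Filtering on mname != Hal leaves {(cs, 24, 1, Uma, 15, Xia), (law, 2, 31, Gus, 36, Pat), (law, 3, 21, Gus, 36, Pat), (x3, 36, 3, Gus, 36, Pat)}.
Keep only column(s) genre, mname (1 duplicate(s) eliminated): {(cs, Xia), (law, Pat), (x3, Pat)}
Union: {(cs, Xia), (law, Pat), (x3, Pat)} with {(bio, Ned), (hr, Quin), (k1, Uma), (k2, Vic), (ops, Zed), (rd, Bo), (x3, Ola)} → {(bio, Ned), (cs, Xia), (hr, Quin), (k1, Uma), (k2, Vic), (law, Pat), (ops, Zed), (rd, Bo), (x3, Ola), (x3, Pat)}
Keep only column(s) mname, genre: {(Bo, rd), (Ned, bio), (Ola, x3), (Pat, law), (Pat, x3), (Quin, hr), (Uma, k1), (Vic, k2), (Xia, cs), (Zed, ops)}

{(Bo, rd), (Ned, bio), (Ola, x3), (Pat, law), (Pat, x3), (Quin, hr), (Uma, k1), (Vic, k2), (Xia, cs), (Zed, ops)}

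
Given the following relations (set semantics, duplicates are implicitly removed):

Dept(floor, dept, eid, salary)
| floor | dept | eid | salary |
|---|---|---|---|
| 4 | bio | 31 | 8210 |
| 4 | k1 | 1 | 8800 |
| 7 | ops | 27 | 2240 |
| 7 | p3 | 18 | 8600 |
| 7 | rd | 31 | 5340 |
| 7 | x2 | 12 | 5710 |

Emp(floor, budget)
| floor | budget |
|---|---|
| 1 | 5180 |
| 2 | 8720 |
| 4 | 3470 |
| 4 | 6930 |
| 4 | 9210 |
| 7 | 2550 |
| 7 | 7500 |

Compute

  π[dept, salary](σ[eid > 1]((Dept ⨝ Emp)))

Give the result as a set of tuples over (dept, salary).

{(bio, 8210), (ops, 2240), (p3, 8600), (rd, 5340), (x2, 5710)}

Joining Dept and Emp on floor yields {(4, bio, 31, 8210, 3470), (4, bio, 31, 8210, 6930), (4, bio, 31, 8210, 9210), (4, k1, 1, 8800, 3470), (4, k1, 1, 8800, 6930), (4, k1, 1, 8800, 9210), (7, ops, 27, 2240, 2550), (7, ops, 27, 2240, 7500), (7, p3, 18, 8600, 2550), (7, p3, 18, 8600, 7500), (7, rd, 31, 5340, 2550), (7, rd, 31, 5340, 7500), (7, x2, 12, 5710, 2550), (7, x2, 12, 5710, 7500)}.
σ[eid > 1]: keep tuples satisfying eid > 1 → {(4, bio, 31, 8210, 3470), (4, bio, 31, 8210, 6930), (4, bio, 31, 8210, 9210), (7, ops, 27, 2240, 2550), (7, ops, 27, 2240, 7500), (7, p3, 18, 8600, 2550), (7, p3, 18, 8600, 7500), (7, rd, 31, 5340, 2550), (7, rd, 31, 5340, 7500), (7, x2, 12, 5710, 2550), (7, x2, 12, 5710, 7500)}
Keep only column(s) dept, salary (6 duplicate(s) eliminated): {(bio, 8210), (ops, 2240), (p3, 8600), (rd, 5340), (x2, 5710)}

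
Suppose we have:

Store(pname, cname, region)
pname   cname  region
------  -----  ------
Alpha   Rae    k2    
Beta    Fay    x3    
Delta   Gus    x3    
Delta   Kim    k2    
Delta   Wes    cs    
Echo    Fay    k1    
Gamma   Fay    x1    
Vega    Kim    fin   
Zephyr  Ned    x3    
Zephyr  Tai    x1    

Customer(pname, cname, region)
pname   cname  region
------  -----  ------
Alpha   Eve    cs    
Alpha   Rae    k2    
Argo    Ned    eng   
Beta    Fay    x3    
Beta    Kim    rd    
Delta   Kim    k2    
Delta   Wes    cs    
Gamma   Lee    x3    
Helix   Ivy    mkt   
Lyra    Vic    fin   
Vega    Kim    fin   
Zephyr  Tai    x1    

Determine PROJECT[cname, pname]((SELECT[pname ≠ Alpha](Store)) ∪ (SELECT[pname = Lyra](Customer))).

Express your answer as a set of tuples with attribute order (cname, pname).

{(Fay, Beta), (Fay, Echo), (Fay, Gamma), (Gus, Delta), (Kim, Delta), (Kim, Vega), (Ned, Zephyr), (Tai, Zephyr), (Vic, Lyra), (Wes, Delta)}

σ[pname ≠ Alpha]: keep tuples satisfying pname ≠ Alpha → {(Beta, Fay, x3), (Delta, Gus, x3), (Delta, Kim, k2), (Delta, Wes, cs), (Echo, Fay, k1), (Gamma, Fay, x1), (Vega, Kim, fin), (Zephyr, Ned, x3), (Zephyr, Tai, x1)}
σ[pname = Lyra]: keep tuples satisfying pname = Lyra → {(Lyra, Vic, fin)}
Set union of the two operands is {(Beta, Fay, x3), (Delta, Gus, x3), (Delta, Kim, k2), (Delta, Wes, cs), (Echo, Fay, k1), (Gamma, Fay, x1), (Lyra, Vic, fin), (Vega, Kim, fin), (Zephyr, Ned, x3), (Zephyr, Tai, x1)}.
Projecting to cname, pname: {(Fay, Beta), (Fay, Echo), (Fay, Gamma), (Gus, Delta), (Kim, Delta), (Kim, Vega), (Ned, Zephyr), (Tai, Zephyr), (Vic, Lyra), (Wes, Delta)}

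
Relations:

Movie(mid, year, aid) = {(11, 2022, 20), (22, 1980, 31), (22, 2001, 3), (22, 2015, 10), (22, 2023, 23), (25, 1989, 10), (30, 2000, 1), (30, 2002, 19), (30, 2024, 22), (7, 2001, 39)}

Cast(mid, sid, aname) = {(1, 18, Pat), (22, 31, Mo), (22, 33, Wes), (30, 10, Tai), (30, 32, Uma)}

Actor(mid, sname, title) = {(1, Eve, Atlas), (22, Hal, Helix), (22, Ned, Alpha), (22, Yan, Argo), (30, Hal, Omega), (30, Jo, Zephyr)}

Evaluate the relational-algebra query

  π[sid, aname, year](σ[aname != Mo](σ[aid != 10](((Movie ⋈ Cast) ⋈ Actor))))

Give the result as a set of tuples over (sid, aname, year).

{(10, Tai, 2000), (10, Tai, 2002), (10, Tai, 2024), (32, Uma, 2000), (32, Uma, 2002), (32, Uma, 2024), (33, Wes, 1980), (33, Wes, 2001), (33, Wes, 2023)}

Movie ⋈ Cast (natural join on mid): {(22, 1980, 31, 31, Mo), (22, 1980, 31, 33, Wes), (22, 2001, 3, 31, Mo), (22, 2001, 3, 33, Wes), (22, 2015, 10, 31, Mo), (22, 2015, 10, 33, Wes), (22, 2023, 23, 31, Mo), (22, 2023, 23, 33, Wes), (30, 2000, 1, 10, Tai), (30, 2000, 1, 32, Uma), (30, 2002, 19, 10, Tai), (30, 2002, 19, 32, Uma), (30, 2024, 22, 10, Tai), (30, 2024, 22, 32, Uma)}
(Movie ⋈ Cast) ⋈ Actor (natural join on mid): {(22, 1980, 31, 31, Mo, Hal, Helix), (22, 1980, 31, 31, Mo, Ned, Alpha), (22, 1980, 31, 31, Mo, Yan, Argo), (22, 1980, 31, 33, Wes, Hal, Helix), (22, 1980, 31, 33, Wes, Ned, Alpha), (22, 1980, 31, 33, Wes, Yan, Argo), (22, 2001, 3, 31, Mo, Hal, Helix), (22, 2001, 3, 31, Mo, Ned, Alpha), (22, 2001, 3, 31, Mo, Yan, Argo), (22, 2001, 3, 33, Wes, Hal, Helix), (22, 2001, 3, 33, Wes, Ned, Alpha), (22, 2001, 3, 33, Wes, Yan, Argo), (22, 2015, 10, 31, Mo, Hal, Helix), (22, 2015, 10, 31, Mo, Ned, Alpha), (22, 2015, 10, 31, Mo, Yan, Argo), (22, 2015, 10, 33, Wes, Hal, Helix), (22, 2015, 10, 33, Wes, Ned, Alpha), (22, 2015, 10, 33, Wes, Yan, Argo), (22, 2023, 23, 31, Mo, Hal, Helix), (22, 2023, 23, 31, Mo, Ned, Alpha), (22, 2023, 23, 31, Mo, Yan, Argo), (22, 2023, 23, 33, Wes, Hal, Helix), (22, 2023, 23, 33, Wes, Ned, Alpha), (22, 2023, 23, 33, Wes, Yan, Argo), (30, 2000, 1, 10, Tai, Hal, Omega), (30, 2000, 1, 10, Tai, Jo, Zephyr), (30, 2000, 1, 32, Uma, Hal, Omega), (30, 2000, 1, 32, Uma, Jo, Zephyr), (30, 2002, 19, 10, Tai, Hal, Omega), (30, 2002, 19, 10, Tai, Jo, Zephyr), (30, 2002, 19, 32, Uma, Hal, Omega), (30, 2002, 19, 32, Uma, Jo, Zephyr), (30, 2024, 22, 10, Tai, Hal, Omega), (30, 2024, 22, 10, Tai, Jo, Zephyr), (30, 2024, 22, 32, Uma, Hal, Omega), (30, 2024, 22, 32, Uma, Jo, Zephyr)}
σ[aid != 10]: keep tuples satisfying aid != 10 → {(22, 1980, 31, 31, Mo, Hal, Helix), (22, 1980, 31, 31, Mo, Ned, Alpha), (22, 1980, 31, 31, Mo, Yan, Argo), (22, 1980, 31, 33, Wes, Hal, Helix), (22, 1980, 31, 33, Wes, Ned, Alpha), (22, 1980, 31, 33, Wes, Yan, Argo), (22, 2001, 3, 31, Mo, Hal, Helix), (22, 2001, 3, 31, Mo, Ned, Alpha), (22, 2001, 3, 31, Mo, Yan, Argo), (22, 2001, 3, 33, Wes, Hal, Helix), (22, 2001, 3, 33, Wes, Ned, Alpha), (22, 2001, 3, 33, Wes, Yan, Argo), (22, 2023, 23, 31, Mo, Hal, Helix), (22, 2023, 23, 31, Mo, Ned, Alpha), (22, 2023, 23, 31, Mo, Yan, Argo), (22, 2023, 23, 33, Wes, Hal, Helix), (22, 2023, 23, 33, Wes, Ned, Alpha), (22, 2023, 23, 33, Wes, Yan, Argo), (30, 2000, 1, 10, Tai, Hal, Omega), (30, 2000, 1, 10, Tai, Jo, Zephyr), (30, 2000, 1, 32, Uma, Hal, Omega), (30, 2000, 1, 32, Uma, Jo, Zephyr), (30, 2002, 19, 10, Tai, Hal, Omega), (30, 2002, 19, 10, Tai, Jo, Zephyr), (30, 2002, 19, 32, Uma, Hal, Omega), (30, 2002, 19, 32, Uma, Jo, Zephyr), (30, 2024, 22, 10, Tai, Hal, Omega), (30, 2024, 22, 10, Tai, Jo, Zephyr), (30, 2024, 22, 32, Uma, Hal, Omega), (30, 2024, 22, 32, Uma, Jo, Zephyr)}
σ[aname != Mo]: keep tuples satisfying aname != Mo → {(22, 1980, 31, 33, Wes, Hal, Helix), (22, 1980, 31, 33, Wes, Ned, Alpha), (22, 1980, 31, 33, Wes, Yan, Argo), (22, 2001, 3, 33, Wes, Hal, Helix), (22, 2001, 3, 33, Wes, Ned, Alpha), (22, 2001, 3, 33, Wes, Yan, Argo), (22, 2023, 23, 33, Wes, Hal, Helix), (22, 2023, 23, 33, Wes, Ned, Alpha), (22, 2023, 23, 33, Wes, Yan, Argo), (30, 2000, 1, 10, Tai, Hal, Omega), (30, 2000, 1, 10, Tai, Jo, Zephyr), (30, 2000, 1, 32, Uma, Hal, Omega), (30, 2000, 1, 32, Uma, Jo, Zephyr), (30, 2002, 19, 10, Tai, Hal, Omega), (30, 2002, 19, 10, Tai, Jo, Zephyr), (30, 2002, 19, 32, Uma, Hal, Omega), (30, 2002, 19, 32, Uma, Jo, Zephyr), (30, 2024, 22, 10, Tai, Hal, Omega), (30, 2024, 22, 10, Tai, Jo, Zephyr), (30, 2024, 22, 32, Uma, Hal, Omega), (30, 2024, 22, 32, Uma, Jo, Zephyr)}
π_{sid, aname, year} gives {(10, Tai, 2000), (10, Tai, 2002), (10, Tai, 2024), (32, Uma, 2000), (32, Uma, 2002), (32, Uma, 2024), (33, Wes, 1980), (33, Wes, 2001), (33, Wes, 2023)} (12 duplicate(s) eliminated).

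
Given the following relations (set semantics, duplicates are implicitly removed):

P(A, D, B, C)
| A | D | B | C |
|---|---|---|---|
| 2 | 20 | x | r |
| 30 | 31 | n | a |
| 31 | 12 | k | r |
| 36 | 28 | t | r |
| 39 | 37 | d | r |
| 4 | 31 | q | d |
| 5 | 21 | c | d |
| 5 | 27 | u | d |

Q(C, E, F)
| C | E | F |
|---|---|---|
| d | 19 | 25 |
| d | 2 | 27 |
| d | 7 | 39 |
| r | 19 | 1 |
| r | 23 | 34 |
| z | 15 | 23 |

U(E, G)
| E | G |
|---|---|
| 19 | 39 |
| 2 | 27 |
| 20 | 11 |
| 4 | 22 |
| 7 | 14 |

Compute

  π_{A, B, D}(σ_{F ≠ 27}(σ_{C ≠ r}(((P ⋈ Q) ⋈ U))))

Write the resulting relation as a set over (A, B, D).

{(4, q, 31), (5, c, 21), (5, u, 27)}

P ⋈ Q (natural join on C): {(2, 20, x, r, 19, 1), (2, 20, x, r, 23, 34), (31, 12, k, r, 19, 1), (31, 12, k, r, 23, 34), (36, 28, t, r, 19, 1), (36, 28, t, r, 23, 34), (39, 37, d, r, 19, 1), (39, 37, d, r, 23, 34), (4, 31, q, d, 19, 25), (4, 31, q, d, 2, 27), (4, 31, q, d, 7, 39), (5, 21, c, d, 19, 25), (5, 21, c, d, 2, 27), (5, 21, c, d, 7, 39), (5, 27, u, d, 19, 25), (5, 27, u, d, 2, 27), (5, 27, u, d, 7, 39)}
(P ⋈ Q) ⋈ U (natural join on E): {(2, 20, x, r, 19, 1, 39), (31, 12, k, r, 19, 1, 39), (36, 28, t, r, 19, 1, 39), (39, 37, d, r, 19, 1, 39), (4, 31, q, d, 19, 25, 39), (4, 31, q, d, 2, 27, 27), (4, 31, q, d, 7, 39, 14), (5, 21, c, d, 19, 25, 39), (5, 21, c, d, 2, 27, 27), (5, 21, c, d, 7, 39, 14), (5, 27, u, d, 19, 25, 39), (5, 27, u, d, 2, 27, 27), (5, 27, u, d, 7, 39, 14)}
Filtering on C ≠ r leaves {(4, 31, q, d, 19, 25, 39), (4, 31, q, d, 2, 27, 27), (4, 31, q, d, 7, 39, 14), (5, 21, c, d, 19, 25, 39), (5, 21, c, d, 2, 27, 27), (5, 21, c, d, 7, 39, 14), (5, 27, u, d, 19, 25, 39), (5, 27, u, d, 2, 27, 27), (5, 27, u, d, 7, 39, 14)}.
Filtering on F ≠ 27 leaves {(4, 31, q, d, 19, 25, 39), (4, 31, q, d, 7, 39, 14), (5, 21, c, d, 19, 25, 39), (5, 21, c, d, 7, 39, 14), (5, 27, u, d, 19, 25, 39), (5, 27, u, d, 7, 39, 14)}.
Keep only column(s) A, B, D (3 duplicate(s) eliminated): {(4, q, 31), (5, c, 21), (5, u, 27)}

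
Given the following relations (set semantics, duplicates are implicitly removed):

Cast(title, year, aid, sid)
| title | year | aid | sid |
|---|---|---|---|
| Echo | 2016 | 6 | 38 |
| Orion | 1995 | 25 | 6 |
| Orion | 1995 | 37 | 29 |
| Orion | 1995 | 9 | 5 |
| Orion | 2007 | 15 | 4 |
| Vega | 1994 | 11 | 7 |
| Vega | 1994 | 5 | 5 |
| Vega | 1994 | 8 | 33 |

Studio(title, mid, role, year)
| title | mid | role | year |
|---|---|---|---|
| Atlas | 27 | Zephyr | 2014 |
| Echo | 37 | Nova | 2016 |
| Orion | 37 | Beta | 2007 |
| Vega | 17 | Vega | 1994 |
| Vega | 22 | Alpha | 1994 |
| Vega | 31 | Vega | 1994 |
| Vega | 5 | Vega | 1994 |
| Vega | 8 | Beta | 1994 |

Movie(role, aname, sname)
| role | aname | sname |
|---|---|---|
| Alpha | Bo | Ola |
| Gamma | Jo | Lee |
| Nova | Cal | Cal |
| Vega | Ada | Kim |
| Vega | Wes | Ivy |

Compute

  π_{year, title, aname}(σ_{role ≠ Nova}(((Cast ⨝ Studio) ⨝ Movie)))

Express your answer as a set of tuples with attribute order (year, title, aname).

{(1994, Vega, Ada), (1994, Vega, Bo), (1994, Vega, Wes)}

Natural join on title, year: {(Echo, 2016, 6, 38, 37, Nova), (Orion, 2007, 15, 4, 37, Beta), (Vega, 1994, 11, 7, 17, Vega), (Vega, 1994, 11, 7, 22, Alpha), (Vega, 1994, 11, 7, 31, Vega), (Vega, 1994, 11, 7, 5, Vega), (Vega, 1994, 11, 7, 8, Beta), (Vega, 1994, 5, 5, 17, Vega), (Vega, 1994, 5, 5, 22, Alpha), (Vega, 1994, 5, 5, 31, Vega), (Vega, 1994, 5, 5, 5, Vega), (Vega, 1994, 5, 5, 8, Beta), (Vega, 1994, 8, 33, 17, Vega), (Vega, 1994, 8, 33, 22, Alpha), (Vega, 1994, 8, 33, 31, Vega), (Vega, 1994, 8, 33, 5, Vega), (Vega, 1994, 8, 33, 8, Beta)}
Natural join on role: {(Echo, 2016, 6, 38, 37, Nova, Cal, Cal), (Vega, 1994, 11, 7, 17, Vega, Ada, Kim), (Vega, 1994, 11, 7, 17, Vega, Wes, Ivy), (Vega, 1994, 11, 7, 22, Alpha, Bo, Ola), (Vega, 1994, 11, 7, 31, Vega, Ada, Kim), (Vega, 1994, 11, 7, 31, Vega, Wes, Ivy), (Vega, 1994, 11, 7, 5, Vega, Ada, Kim), (Vega, 1994, 11, 7, 5, Vega, Wes, Ivy), (Vega, 1994, 5, 5, 17, Vega, Ada, Kim), (Vega, 1994, 5, 5, 17, Vega, Wes, Ivy), (Vega, 1994, 5, 5, 22, Alpha, Bo, Ola), (Vega, 1994, 5, 5, 31, Vega, Ada, Kim), (Vega, 1994, 5, 5, 31, Vega, Wes, Ivy), (Vega, 1994, 5, 5, 5, Vega, Ada, Kim), (Vega, 1994, 5, 5, 5, Vega, Wes, Ivy), (Vega, 1994, 8, 33, 17, Vega, Ada, Kim), (Vega, 1994, 8, 33, 17, Vega, Wes, Ivy), (Vega, 1994, 8, 33, 22, Alpha, Bo, Ola), (Vega, 1994, 8, 33, 31, Vega, Ada, Kim), (Vega, 1994, 8, 33, 31, Vega, Wes, Ivy), (Vega, 1994, 8, 33, 5, Vega, Ada, Kim), (Vega, 1994, 8, 33, 5, Vega, Wes, Ivy)}
σ[role ≠ Nova]: keep tuples satisfying role ≠ Nova → {(Vega, 1994, 11, 7, 17, Vega, Ada, Kim), (Vega, 1994, 11, 7, 17, Vega, Wes, Ivy), (Vega, 1994, 11, 7, 22, Alpha, Bo, Ola), (Vega, 1994, 11, 7, 31, Vega, Ada, Kim), (Vega, 1994, 11, 7, 31, Vega, Wes, Ivy), (Vega, 1994, 11, 7, 5, Vega, Ada, Kim), (Vega, 1994, 11, 7, 5, Vega, Wes, Ivy), (Vega, 1994, 5, 5, 17, Vega, Ada, Kim), (Vega, 1994, 5, 5, 17, Vega, Wes, Ivy), (Vega, 1994, 5, 5, 22, Alpha, Bo, Ola), (Vega, 1994, 5, 5, 31, Vega, Ada, Kim), (Vega, 1994, 5, 5, 31, Vega, Wes, Ivy), (Vega, 1994, 5, 5, 5, Vega, Ada, Kim), (Vega, 1994, 5, 5, 5, Vega, Wes, Ivy), (Vega, 1994, 8, 33, 17, Vega, Ada, Kim), (Vega, 1994, 8, 33, 17, Vega, Wes, Ivy), (Vega, 1994, 8, 33, 22, Alpha, Bo, Ola), (Vega, 1994, 8, 33, 31, Vega, Ada, Kim), (Vega, 1994, 8, 33, 31, Vega, Wes, Ivy), (Vega, 1994, 8, 33, 5, Vega, Ada, Kim), (Vega, 1994, 8, 33, 5, Vega, Wes, Ivy)}
π[year, title, aname]: project onto (year, title, aname) (18 duplicate(s) eliminated) → {(1994, Vega, Ada), (1994, Vega, Bo), (1994, Vega, Wes)}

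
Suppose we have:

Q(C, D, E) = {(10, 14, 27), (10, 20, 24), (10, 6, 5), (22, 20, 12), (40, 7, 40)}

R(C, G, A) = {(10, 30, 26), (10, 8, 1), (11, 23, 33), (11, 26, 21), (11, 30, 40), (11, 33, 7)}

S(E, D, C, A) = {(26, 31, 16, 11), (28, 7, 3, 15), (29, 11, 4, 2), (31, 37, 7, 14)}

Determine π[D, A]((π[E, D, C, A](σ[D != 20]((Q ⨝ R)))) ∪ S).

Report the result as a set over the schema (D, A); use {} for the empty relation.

{(11, 2), (14, 1), (14, 26), (31, 11), (37, 14), (6, 1), (6, 26), (7, 15)}

Q ⋈ R (natural join on C): {(10, 14, 27, 30, 26), (10, 14, 27, 8, 1), (10, 20, 24, 30, 26), (10, 20, 24, 8, 1), (10, 6, 5, 30, 26), (10, 6, 5, 8, 1)}
σ[D != 20]: keep tuples satisfying D != 20 → {(10, 14, 27, 30, 26), (10, 14, 27, 8, 1), (10, 6, 5, 30, 26), (10, 6, 5, 8, 1)}
π[E, D, C, A]: project onto (E, D, C, A) → {(27, 14, 10, 1), (27, 14, 10, 26), (5, 6, 10, 1), (5, 6, 10, 26)}
Set union of the two operands is {(26, 31, 16, 11), (27, 14, 10, 1), (27, 14, 10, 26), (28, 7, 3, 15), (29, 11, 4, 2), (31, 37, 7, 14), (5, 6, 10, 1), (5, 6, 10, 26)}.
π[D, A]: project onto (D, A) → {(11, 2), (14, 1), (14, 26), (31, 11), (37, 14), (6, 1), (6, 26), (7, 15)}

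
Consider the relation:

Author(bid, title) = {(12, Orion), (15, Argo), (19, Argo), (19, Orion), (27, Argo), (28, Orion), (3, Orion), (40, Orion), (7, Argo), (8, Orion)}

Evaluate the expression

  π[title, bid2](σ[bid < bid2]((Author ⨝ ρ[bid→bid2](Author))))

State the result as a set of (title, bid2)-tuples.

{(Argo, 15), (Argo, 19), (Argo, 27), (Orion, 12), (Orion, 19), (Orion, 28), (Orion, 40), (Orion, 8)}

ρ[bid→bid2]: schema becomes (bid2, title); tuples unchanged.
Joining Author and ρ[bid→bid2](Author) on title yields {(12, Orion, 12), (12, Orion, 19), (12, Orion, 28), (12, Orion, 3), (12, Orion, 40), (12, Orion, 8), (15, Argo, 15), (15, Argo, 19), (15, Argo, 27), (15, Argo, 7), (19, Argo, 15), (19, Argo, 19), (19, Argo, 27), (19, Argo, 7), (19, Orion, 12), (19, Orion, 19), (19, Orion, 28), (19, Orion, 3), (19, Orion, 40), (19, Orion, 8), (27, Argo, 15), (27, Argo, 19), (27, Argo, 27), (27, Argo, 7), (28, Orion, 12), (28, Orion, 19), (28, Orion, 28), (28, Orion, 3), (28, Orion, 40), (28, Orion, 8), (3, Orion, 12), (3, Orion, 19), (3, Orion, 28), (3, Orion, 3), (3, Orion, 40), (3, Orion, 8), (40, Orion, 12), (40, Orion, 19), (40, Orion, 28), (40, Orion, 3), (40, Orion, 40), (40, Orion, 8), (7, Argo, 15), (7, Argo, 19), (7, Argo, 27), (7, Argo, 7), (8, Orion, 12), (8, Orion, 19), (8, Orion, 28), (8, Orion, 3), (8, Orion, 40), (8, Orion, 8)}.
Filtering on bid < bid2 leaves {(12, Orion, 19), (12, Orion, 28), (12, Orion, 40), (15, Argo, 19), (15, Argo, 27), (19, Argo, 27), (19, Orion, 28), (19, Orion, 40), (28, Orion, 40), (3, Orion, 12), (3, Orion, 19), (3, Orion, 28), (3, Orion, 40), (3, Orion, 8), (7, Argo, 15), (7, Argo, 19), (7, Argo, 27), (8, Orion, 12), (8, Orion, 19), (8, Orion, 28), (8, Orion, 40)}.
π_{title, bid2} gives {(Argo, 15), (Argo, 19), (Argo, 27), (Orion, 12), (Orion, 19), (Orion, 28), (Orion, 40), (Orion, 8)} (13 duplicate(s) eliminated).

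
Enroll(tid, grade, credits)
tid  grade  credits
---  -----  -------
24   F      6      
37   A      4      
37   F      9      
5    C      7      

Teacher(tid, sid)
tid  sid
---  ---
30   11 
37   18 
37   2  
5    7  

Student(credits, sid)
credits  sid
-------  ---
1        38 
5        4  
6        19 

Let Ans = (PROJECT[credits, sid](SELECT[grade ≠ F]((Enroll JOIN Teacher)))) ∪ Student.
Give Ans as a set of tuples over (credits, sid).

{(1, 38), (4, 18), (4, 2), (5, 4), (6, 19), (7, 7)}

Natural join on tid: {(37, A, 4, 18), (37, A, 4, 2), (37, F, 9, 18), (37, F, 9, 2), (5, C, 7, 7)}
Apply σ_{grade ≠ F}; surviving tuples: {(37, A, 4, 18), (37, A, 4, 2), (5, C, 7, 7)}
Projecting to credits, sid: {(4, 18), (4, 2), (7, 7)}
Set union of the two operands is {(1, 38), (4, 18), (4, 2), (5, 4), (6, 19), (7, 7)}.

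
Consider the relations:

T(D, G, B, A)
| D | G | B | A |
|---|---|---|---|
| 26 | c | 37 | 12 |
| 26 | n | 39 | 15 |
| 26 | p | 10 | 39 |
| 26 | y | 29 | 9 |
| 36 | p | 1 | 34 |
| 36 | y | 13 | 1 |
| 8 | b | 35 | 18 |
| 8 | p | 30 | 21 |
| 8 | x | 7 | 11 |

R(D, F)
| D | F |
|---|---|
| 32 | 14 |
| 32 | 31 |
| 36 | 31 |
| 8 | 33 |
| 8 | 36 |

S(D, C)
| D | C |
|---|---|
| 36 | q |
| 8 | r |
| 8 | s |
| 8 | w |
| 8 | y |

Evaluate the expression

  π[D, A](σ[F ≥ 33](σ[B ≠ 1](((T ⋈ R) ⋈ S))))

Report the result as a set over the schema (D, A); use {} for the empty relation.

{(8, 11), (8, 18), (8, 21)}

T ⋈ R (natural join on D): {(36, p, 1, 34, 31), (36, y, 13, 1, 31), (8, b, 35, 18, 33), (8, b, 35, 18, 36), (8, p, 30, 21, 33), (8, p, 30, 21, 36), (8, x, 7, 11, 33), (8, x, 7, 11, 36)}
(T ⋈ R) ⋈ S (natural join on D): {(36, p, 1, 34, 31, q), (36, y, 13, 1, 31, q), (8, b, 35, 18, 33, r), (8, b, 35, 18, 33, s), (8, b, 35, 18, 33, w), (8, b, 35, 18, 33, y), (8, b, 35, 18, 36, r), (8, b, 35, 18, 36, s), (8, b, 35, 18, 36, w), (8, b, 35, 18, 36, y), (8, p, 30, 21, 33, r), (8, p, 30, 21, 33, s), (8, p, 30, 21, 33, w), (8, p, 30, 21, 33, y), (8, p, 30, 21, 36, r), (8, p, 30, 21, 36, s), (8, p, 30, 21, 36, w), (8, p, 30, 21, 36, y), (8, x, 7, 11, 33, r), (8, x, 7, 11, 33, s), (8, x, 7, 11, 33, w), (8, x, 7, 11, 33, y), (8, x, 7, 11, 36, r), (8, x, 7, 11, 36, s), (8, x, 7, 11, 36, w), (8, x, 7, 11, 36, y)}
Apply σ_{B ≠ 1}; surviving tuples: {(36, y, 13, 1, 31, q), (8, b, 35, 18, 33, r), (8, b, 35, 18, 33, s), (8, b, 35, 18, 33, w), (8, b, 35, 18, 33, y), (8, b, 35, 18, 36, r), (8, b, 35, 18, 36, s), (8, b, 35, 18, 36, w), (8, b, 35, 18, 36, y), (8, p, 30, 21, 33, r), (8, p, 30, 21, 33, s), (8, p, 30, 21, 33, w), (8, p, 30, 21, 33, y), (8, p, 30, 21, 36, r), (8, p, 30, 21, 36, s), (8, p, 30, 21, 36, w), (8, p, 30, 21, 36, y), (8, x, 7, 11, 33, r), (8, x, 7, 11, 33, s), (8, x, 7, 11, 33, w), (8, x, 7, 11, 33, y), (8, x, 7, 11, 36, r), (8, x, 7, 11, 36, s), (8, x, 7, 11, 36, w), (8, x, 7, 11, 36, y)}
Apply σ_{F ≥ 33}; surviving tuples: {(8, b, 35, 18, 33, r), (8, b, 35, 18, 33, s), (8, b, 35, 18, 33, w), (8, b, 35, 18, 33, y), (8, b, 35, 18, 36, r), (8, b, 35, 18, 36, s), (8, b, 35, 18, 36, w), (8, b, 35, 18, 36, y), (8, p, 30, 21, 33, r), (8, p, 30, 21, 33, s), (8, p, 30, 21, 33, w), (8, p, 30, 21, 33, y), (8, p, 30, 21, 36, r), (8, p, 30, 21, 36, s), (8, p, 30, 21, 36, w), (8, p, 30, 21, 36, y), (8, x, 7, 11, 33, r), (8, x, 7, 11, 33, s), (8, x, 7, 11, 33, w), (8, x, 7, 11, 33, y), (8, x, 7, 11, 36, r), (8, x, 7, 11, 36, s), (8, x, 7, 11, 36, w), (8, x, 7, 11, 36, y)}
π_{D, A} gives {(8, 11), (8, 18), (8, 21)} (21 duplicate(s) eliminated).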